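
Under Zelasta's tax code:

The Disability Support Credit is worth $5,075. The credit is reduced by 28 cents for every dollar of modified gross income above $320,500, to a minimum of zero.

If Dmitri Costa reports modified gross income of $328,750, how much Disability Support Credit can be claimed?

Disability Support Credit: 28% of the $8,250 excess over $320,500 is $2,310; credit = $5,075 − $2,310 = $2,765.

$2,765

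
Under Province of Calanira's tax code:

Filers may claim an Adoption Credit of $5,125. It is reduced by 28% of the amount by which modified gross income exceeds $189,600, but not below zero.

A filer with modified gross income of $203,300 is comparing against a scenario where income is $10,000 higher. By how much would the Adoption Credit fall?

$1,289

At $203,300 — 28% of the $13,700 excess over $189,600 is $3,836; credit = $5,125 − $3,836 = $1,289.
At $213,300 — 28% of the $23,700 excess over $189,600 is $6,636 ≥ base, so the credit is $0.
Lost: $1,289 − $0 = $1,289.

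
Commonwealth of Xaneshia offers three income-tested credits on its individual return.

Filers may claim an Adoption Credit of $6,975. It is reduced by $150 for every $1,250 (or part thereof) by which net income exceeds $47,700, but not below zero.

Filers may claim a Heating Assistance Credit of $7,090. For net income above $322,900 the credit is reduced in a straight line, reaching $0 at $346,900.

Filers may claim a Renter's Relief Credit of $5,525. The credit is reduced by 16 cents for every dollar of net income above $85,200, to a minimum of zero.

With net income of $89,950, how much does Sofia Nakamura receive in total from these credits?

Adoption Credit: income exceeds $47,700 by $42,250, which is 34 full-or-partial $1,250 increments; reduction = 34 × $150 = $5,100, leaving $1,875.
Heating Assistance Credit: $89,950 is at or below the $322,900 threshold, so the full $7,090 applies.
Renter's Relief Credit: 16% of the $4,750 excess over $85,200 is $760; credit = $5,525 − $760 = $4,765.
Total: $1,875 + $7,090 + $4,765 = $13,730.

$13,730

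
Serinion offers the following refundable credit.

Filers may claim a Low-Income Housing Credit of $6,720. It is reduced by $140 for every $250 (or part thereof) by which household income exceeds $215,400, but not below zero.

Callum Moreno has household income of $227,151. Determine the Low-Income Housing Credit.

$0

Low-Income Housing Credit: income exceeds $215,400 by $11,751 → 48 increments × $140 = $6,720 ≥ base, so the credit is $0.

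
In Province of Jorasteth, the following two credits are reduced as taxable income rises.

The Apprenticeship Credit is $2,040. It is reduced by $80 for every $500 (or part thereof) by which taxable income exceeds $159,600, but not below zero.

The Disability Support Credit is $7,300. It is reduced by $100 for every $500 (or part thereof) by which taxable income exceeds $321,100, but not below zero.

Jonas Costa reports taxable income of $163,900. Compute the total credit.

Apprenticeship Credit: income exceeds $159,600 by $4,300, which is 9 full-or-partial $500 increments; reduction = 9 × $80 = $720, leaving $1,320.
Disability Support Credit: $163,900 is at or below the $321,100 threshold, so the full $7,300 applies.
Total: $1,320 + $7,300 = $8,620.

$8,620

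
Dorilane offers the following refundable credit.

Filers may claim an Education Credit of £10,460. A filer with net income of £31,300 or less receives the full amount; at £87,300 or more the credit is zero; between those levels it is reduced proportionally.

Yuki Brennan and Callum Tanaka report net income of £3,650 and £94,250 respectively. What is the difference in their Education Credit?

£10,460

Yuki (£3,650): Education Credit: £3,650 is at or below the £31,300 threshold, so the full £10,460 applies.
Callum (£94,250): Education Credit: £94,250 is at or above £87,300, so the credit is £0.
Difference: |£10,460 − £0| = £10,460.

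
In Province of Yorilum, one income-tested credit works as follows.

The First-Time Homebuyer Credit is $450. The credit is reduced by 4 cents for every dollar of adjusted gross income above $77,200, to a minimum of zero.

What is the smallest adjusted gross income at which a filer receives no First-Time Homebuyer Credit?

The credit falls by 4% of each dollar above $77,200, so it reaches zero when the excess is $450 / 4% = $11,250: income = $77,200 + $11,250 = $88,450.

$88,450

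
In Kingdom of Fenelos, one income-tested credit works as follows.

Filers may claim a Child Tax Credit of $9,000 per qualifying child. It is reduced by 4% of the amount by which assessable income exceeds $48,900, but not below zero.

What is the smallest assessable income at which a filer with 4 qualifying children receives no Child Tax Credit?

$948,900

Full credit = 4 × $9,000 = $36,000.
The credit falls by 4% of each dollar above $48,900, so it reaches zero when the excess is $36,000 / 4% = $900,000: income = $48,900 + $900,000 = $948,900.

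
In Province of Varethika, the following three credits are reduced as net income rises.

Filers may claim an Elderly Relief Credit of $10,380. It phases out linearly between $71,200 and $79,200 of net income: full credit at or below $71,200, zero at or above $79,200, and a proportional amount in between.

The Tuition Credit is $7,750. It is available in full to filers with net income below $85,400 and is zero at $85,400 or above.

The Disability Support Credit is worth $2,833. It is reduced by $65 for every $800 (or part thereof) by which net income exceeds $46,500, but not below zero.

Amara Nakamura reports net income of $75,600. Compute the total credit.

Elderly Relief Credit: $75,600 is $4,400 into a $8,000 phase-out range, leaving 3,600/8,000 of the credit: $10,380 × 3,600/8,000 = $4,671.
Tuition Credit: $75,600 is below the $85,400 cutoff, so the full $7,750 applies.
Disability Support Credit: income exceeds $46,500 by $29,100, which is 37 full-or-partial $800 increments; reduction = 37 × $65 = $2,405, leaving $428.
Total: $4,671 + $7,750 + $428 = $12,849.

$12,849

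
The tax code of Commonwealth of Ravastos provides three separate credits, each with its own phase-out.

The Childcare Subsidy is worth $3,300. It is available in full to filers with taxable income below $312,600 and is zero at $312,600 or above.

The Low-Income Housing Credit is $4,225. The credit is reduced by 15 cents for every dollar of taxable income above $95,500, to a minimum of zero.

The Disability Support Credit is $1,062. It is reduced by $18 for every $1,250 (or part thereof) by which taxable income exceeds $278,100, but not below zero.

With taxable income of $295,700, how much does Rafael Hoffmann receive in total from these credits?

Childcare Subsidy: $295,700 is below the $312,600 cutoff, so the full $3,300 applies.
Low-Income Housing Credit: 15% of the $200,200 excess over $95,500 is $30,030 ≥ base, so the credit is $0.
Disability Support Credit: income exceeds $278,100 by $17,600, which is 15 full-or-partial $1,250 increments; reduction = 15 × $18 = $270, leaving $792.
Total: $3,300 + $0 + $792 = $4,092.

$4,092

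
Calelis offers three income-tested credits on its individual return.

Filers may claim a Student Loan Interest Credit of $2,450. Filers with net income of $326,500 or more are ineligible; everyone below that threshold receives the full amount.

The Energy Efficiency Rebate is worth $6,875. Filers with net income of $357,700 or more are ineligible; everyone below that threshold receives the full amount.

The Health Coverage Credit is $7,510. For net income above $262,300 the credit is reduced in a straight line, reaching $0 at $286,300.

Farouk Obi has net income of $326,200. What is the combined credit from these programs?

$9,325

Student Loan Interest Credit: $326,200 is below the $326,500 cutoff, so the full $2,450 applies.
Energy Efficiency Rebate: $326,200 is below the $357,700 cutoff, so the full $6,875 applies.
Health Coverage Credit: $326,200 is at or above $286,300, so the credit is $0.
Total: $2,450 + $6,875 + $0 = $9,325.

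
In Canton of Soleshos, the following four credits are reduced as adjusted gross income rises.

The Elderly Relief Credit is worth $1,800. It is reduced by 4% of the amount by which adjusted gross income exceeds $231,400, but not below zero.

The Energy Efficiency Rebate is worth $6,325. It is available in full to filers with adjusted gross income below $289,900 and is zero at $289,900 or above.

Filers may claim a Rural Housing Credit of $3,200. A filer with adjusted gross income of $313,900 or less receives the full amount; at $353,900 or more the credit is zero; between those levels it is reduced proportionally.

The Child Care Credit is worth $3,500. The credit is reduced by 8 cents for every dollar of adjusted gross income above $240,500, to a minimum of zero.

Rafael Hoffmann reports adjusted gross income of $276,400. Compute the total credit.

Elderly Relief Credit: 4% of the $45,000 excess over $231,400 is $1,800 ≥ base, so the credit is $0.
Energy Efficiency Rebate: $276,400 is below the $289,900 cutoff, so the full $6,325 applies.
Rural Housing Credit: $276,400 is at or below the $313,900 threshold, so the full $3,200 applies.
Child Care Credit: 8% of the $35,900 excess over $240,500 is $2,872; credit = $3,500 − $2,872 = $628.
Total: $0 + $6,325 + $3,200 + $628 = $10,153.

$10,153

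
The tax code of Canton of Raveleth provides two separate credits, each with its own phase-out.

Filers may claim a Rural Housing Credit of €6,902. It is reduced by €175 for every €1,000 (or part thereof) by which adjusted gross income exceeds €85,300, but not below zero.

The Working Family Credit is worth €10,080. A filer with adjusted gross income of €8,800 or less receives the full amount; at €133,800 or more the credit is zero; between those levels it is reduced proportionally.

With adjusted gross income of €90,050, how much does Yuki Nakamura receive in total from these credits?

€9,555

Rural Housing Credit: income exceeds €85,300 by €4,750, which is 5 full-or-partial €1,000 increments; reduction = 5 × €175 = €875, leaving €6,027.
Working Family Credit: €90,050 is €81,250 into a €125,000 phase-out range, leaving 43,750/125,000 of the credit: €10,080 × 43,750/125,000 = €3,528.
Total: €6,027 + €3,528 = €9,555.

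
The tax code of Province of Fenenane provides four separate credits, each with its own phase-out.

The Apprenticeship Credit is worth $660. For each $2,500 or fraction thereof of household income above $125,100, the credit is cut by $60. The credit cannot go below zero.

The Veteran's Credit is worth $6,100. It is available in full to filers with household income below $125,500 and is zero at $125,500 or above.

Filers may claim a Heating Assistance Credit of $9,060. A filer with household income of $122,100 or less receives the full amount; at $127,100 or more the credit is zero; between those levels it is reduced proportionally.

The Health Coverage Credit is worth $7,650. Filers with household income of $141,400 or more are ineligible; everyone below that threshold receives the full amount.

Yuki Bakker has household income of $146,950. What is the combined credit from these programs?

$120

Apprenticeship Credit: income exceeds $125,100 by $21,850, which is 9 full-or-partial $2,500 increments; reduction = 9 × $60 = $540, leaving $120.
Veteran's Credit: $146,950 meets or exceeds the $125,500 cutoff, so the credit is $0.
Heating Assistance Credit: $146,950 is at or above $127,100, so the credit is $0.
Health Coverage Credit: $146,950 meets or exceeds the $141,400 cutoff, so the credit is $0.
Total: $120 + $0 + $0 + $0 = $120.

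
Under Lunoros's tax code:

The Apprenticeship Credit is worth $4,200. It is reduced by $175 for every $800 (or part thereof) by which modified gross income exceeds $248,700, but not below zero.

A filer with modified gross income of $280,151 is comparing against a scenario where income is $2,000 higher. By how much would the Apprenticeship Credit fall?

$0

At $280,151 — income exceeds $248,700 by $31,451 → 40 increments × $175 = $7,000 ≥ base, so the credit is $0.
At $282,151 — income exceeds $248,700 by $33,451 → 42 increments × $175 = $7,350 ≥ base, so the credit is $0.
Lost: $0 − $0 = $0.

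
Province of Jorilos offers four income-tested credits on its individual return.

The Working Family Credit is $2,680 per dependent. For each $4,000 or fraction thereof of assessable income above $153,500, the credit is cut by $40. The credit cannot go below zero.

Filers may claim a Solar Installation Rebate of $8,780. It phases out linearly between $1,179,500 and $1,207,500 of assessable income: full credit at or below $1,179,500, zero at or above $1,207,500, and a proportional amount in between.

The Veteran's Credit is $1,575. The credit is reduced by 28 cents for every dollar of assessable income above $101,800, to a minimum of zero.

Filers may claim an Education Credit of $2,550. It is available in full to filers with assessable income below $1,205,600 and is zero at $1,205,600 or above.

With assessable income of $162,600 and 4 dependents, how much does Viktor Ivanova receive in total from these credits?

Working Family Credit: base = 4 × $2,680 = $10,720. income exceeds $153,500 by $9,100, which is 3 full-or-partial $4,000 increments; reduction = 3 × $40 = $120, leaving $10,600.
Solar Installation Rebate: $162,600 is at or below the $1,179,500 threshold, so the full $8,780 applies.
Veteran's Credit: 28% of the $60,800 excess over $101,800 is $17,024 ≥ base, so the credit is $0.
Education Credit: $162,600 is below the $1,205,600 cutoff, so the full $2,550 applies.
Total: $10,600 + $8,780 + $0 + $2,550 = $21,930.

$21,930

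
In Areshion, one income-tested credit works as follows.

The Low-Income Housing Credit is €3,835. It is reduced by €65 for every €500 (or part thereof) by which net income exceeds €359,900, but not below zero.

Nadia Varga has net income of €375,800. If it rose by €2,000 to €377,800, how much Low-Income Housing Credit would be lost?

At €375,800 — income exceeds €359,900 by €15,900, which is 32 full-or-partial €500 increments; reduction = 32 × €65 = €2,080, leaving €1,755.
At €377,800 — income exceeds €359,900 by €17,900, which is 36 full-or-partial €500 increments; reduction = 36 × €65 = €2,340, leaving €1,495.
Lost: €1,755 − €1,495 = €260.

€260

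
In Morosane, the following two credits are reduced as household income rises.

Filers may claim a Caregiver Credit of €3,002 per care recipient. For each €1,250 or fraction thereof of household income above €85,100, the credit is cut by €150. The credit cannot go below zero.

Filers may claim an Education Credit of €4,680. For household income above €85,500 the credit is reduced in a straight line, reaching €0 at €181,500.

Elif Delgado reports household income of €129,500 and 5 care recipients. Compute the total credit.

Caregiver Credit: base = 5 × €3,002 = €15,010. income exceeds €85,100 by €44,400, which is 36 full-or-partial €1,250 increments; reduction = 36 × €150 = €5,400, leaving €9,610.
Education Credit: €129,500 is €44,000 into a €96,000 phase-out range, leaving 52,000/96,000 of the credit: €4,680 × 52,000/96,000 = €2,535.
Total: €9,610 + €2,535 = €12,145.

€12,145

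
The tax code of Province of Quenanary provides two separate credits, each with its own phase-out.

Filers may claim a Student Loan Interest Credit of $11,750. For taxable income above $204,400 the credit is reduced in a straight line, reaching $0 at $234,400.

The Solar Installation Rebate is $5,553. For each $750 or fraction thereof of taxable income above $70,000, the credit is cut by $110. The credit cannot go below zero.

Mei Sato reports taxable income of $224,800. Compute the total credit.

$3,760

Student Loan Interest Credit: $224,800 is $20,400 into a $30,000 phase-out range, leaving 9,600/30,000 of the credit: $11,750 × 9,600/30,000 = $3,760.
Solar Installation Rebate: income exceeds $70,000 by $154,800 → 207 increments × $110 = $22,770 ≥ base, so the credit is $0.
Total: $3,760 + $0 = $3,760.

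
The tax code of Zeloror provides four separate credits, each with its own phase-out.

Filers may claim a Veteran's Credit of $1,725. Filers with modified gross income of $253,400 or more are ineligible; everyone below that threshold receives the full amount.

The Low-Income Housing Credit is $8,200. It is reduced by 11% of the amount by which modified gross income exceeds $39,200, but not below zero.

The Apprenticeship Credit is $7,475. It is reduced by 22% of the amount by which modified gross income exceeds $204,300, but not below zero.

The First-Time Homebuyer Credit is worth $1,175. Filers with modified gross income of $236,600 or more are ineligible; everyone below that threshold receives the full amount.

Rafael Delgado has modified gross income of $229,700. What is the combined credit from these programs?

$4,787

Veteran's Credit: $229,700 is below the $253,400 cutoff, so the full $1,725 applies.
Low-Income Housing Credit: 11% of the $190,500 excess over $39,200 is $20,955 ≥ base, so the credit is $0.
Apprenticeship Credit: 22% of the $25,400 excess over $204,300 is $5,588; credit = $7,475 − $5,588 = $1,887.
First-Time Homebuyer Credit: $229,700 is below the $236,600 cutoff, so the full $1,175 applies.
Total: $1,725 + $0 + $1,887 + $1,175 = $4,787.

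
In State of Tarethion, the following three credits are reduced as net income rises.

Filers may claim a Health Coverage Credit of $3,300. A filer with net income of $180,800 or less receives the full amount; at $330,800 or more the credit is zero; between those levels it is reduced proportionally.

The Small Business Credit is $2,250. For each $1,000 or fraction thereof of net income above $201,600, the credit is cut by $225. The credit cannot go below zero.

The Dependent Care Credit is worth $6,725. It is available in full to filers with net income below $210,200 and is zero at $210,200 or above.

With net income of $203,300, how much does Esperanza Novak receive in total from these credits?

$11,330

Health Coverage Credit: $203,300 is $22,500 into a $150,000 phase-out range, leaving 127,500/150,000 of the credit: $3,300 × 127,500/150,000 = $2,805.
Small Business Credit: income exceeds $201,600 by $1,700, which is 2 full-or-partial $1,000 increments; reduction = 2 × $225 = $450, leaving $1,800.
Dependent Care Credit: $203,300 is below the $210,200 cutoff, so the full $6,725 applies.
Total: $2,805 + $1,800 + $6,725 = $11,330.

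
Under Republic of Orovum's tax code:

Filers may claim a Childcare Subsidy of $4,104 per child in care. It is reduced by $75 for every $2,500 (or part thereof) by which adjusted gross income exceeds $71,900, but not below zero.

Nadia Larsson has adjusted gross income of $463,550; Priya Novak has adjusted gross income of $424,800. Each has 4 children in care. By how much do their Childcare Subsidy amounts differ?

Nadia ($463,550): Childcare Subsidy: base = 4 × $4,104 = $16,416. income exceeds $71,900 by $391,650, which is 157 full-or-partial $2,500 increments; reduction = 157 × $75 = $11,775, leaving $4,641.
Priya ($424,800): Childcare Subsidy: base = 4 × $4,104 = $16,416. income exceeds $71,900 by $352,900, which is 142 full-or-partial $2,500 increments; reduction = 142 × $75 = $10,650, leaving $5,766.
Difference: |$4,641 − $5,766| = $1,125.

$1,125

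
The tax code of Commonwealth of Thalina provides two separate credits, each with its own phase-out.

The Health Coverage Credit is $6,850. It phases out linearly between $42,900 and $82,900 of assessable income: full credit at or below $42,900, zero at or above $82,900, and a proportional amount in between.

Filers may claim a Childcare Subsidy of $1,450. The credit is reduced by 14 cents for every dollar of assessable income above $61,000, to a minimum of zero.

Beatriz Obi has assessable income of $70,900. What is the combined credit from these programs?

Health Coverage Credit: $70,900 is $28,000 into a $40,000 phase-out range, leaving 12,000/40,000 of the credit: $6,850 × 12,000/40,000 = $2,055.
Childcare Subsidy: 14% of the $9,900 excess over $61,000 is $1,386; credit = $1,450 − $1,386 = $64.
Total: $2,055 + $64 = $2,119.

$2,119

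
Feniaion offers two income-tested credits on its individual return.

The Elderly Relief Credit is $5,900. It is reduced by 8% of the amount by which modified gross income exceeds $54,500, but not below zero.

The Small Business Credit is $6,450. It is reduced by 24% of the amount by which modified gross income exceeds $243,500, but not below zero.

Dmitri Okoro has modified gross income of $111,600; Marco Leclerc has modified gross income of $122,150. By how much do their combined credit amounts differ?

$844

Dmitri ($111,600): Elderly Relief Credit: 8% of the $57,100 excess over $54,500 is $4,568; credit = $5,900 − $4,568 = $1,332. Small Business Credit: $111,600 is at or below the $243,500 threshold, so the full $6,450 applies. total $1,332 + $6,450 = $7,782
Marco ($122,150): Elderly Relief Credit: 8% of the $67,650 excess over $54,500 is $5,412; credit = $5,900 − $5,412 = $488. Small Business Credit: $122,150 is at or below the $243,500 threshold, so the full $6,450 applies. total $488 + $6,450 = $6,938
Difference: |$7,782 − $6,938| = $844.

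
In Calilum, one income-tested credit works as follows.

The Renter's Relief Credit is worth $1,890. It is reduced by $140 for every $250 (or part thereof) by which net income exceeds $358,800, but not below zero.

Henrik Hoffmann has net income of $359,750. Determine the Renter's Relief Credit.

$1,330

Renter's Relief Credit: income exceeds $358,800 by $950, which is 4 full-or-partial $250 increments; reduction = 4 × $140 = $560, leaving $1,330.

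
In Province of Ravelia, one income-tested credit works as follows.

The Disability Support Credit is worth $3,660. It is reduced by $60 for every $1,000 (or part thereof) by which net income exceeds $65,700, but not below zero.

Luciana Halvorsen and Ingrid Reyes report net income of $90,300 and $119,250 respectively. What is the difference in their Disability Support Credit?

$1,740

Luciana ($90,300): Disability Support Credit: income exceeds $65,700 by $24,600, which is 25 full-or-partial $1,000 increments; reduction = 25 × $60 = $1,500, leaving $2,160.
Ingrid ($119,250): Disability Support Credit: income exceeds $65,700 by $53,550, which is 54 full-or-partial $1,000 increments; reduction = 54 × $60 = $3,240, leaving $420.
Difference: |$2,160 − $420| = $1,740.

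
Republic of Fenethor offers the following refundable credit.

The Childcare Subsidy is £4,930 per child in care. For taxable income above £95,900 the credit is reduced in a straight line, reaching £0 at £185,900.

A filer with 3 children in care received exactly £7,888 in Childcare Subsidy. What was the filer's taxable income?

Full credit = 3 × £4,930 = £14,790.
£7,888 is 7,888/14,790 of the full £14,790, so 6,902/14,790 of the £90,000 range has been used: income = £95,900 + £90,000 × 6,902/14,790 = £137,900.

£137,900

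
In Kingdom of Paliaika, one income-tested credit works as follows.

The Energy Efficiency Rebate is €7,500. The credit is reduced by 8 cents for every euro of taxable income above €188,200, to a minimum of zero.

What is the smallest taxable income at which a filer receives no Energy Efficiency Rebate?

The credit falls by 8% of each euro above €188,200, so it reaches zero when the excess is €7,500 / 8% = €93,750: income = €188,200 + €93,750 = €281,950.

€281,950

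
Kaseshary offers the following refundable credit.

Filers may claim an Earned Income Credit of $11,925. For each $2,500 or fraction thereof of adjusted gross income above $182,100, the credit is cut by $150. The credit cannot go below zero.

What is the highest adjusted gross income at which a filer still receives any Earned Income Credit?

After 79 increments the reduction is 79 × $150 = $11,850, leaving $75; one more increment wipes it out. Increment 79 ends at excess 79 × $2,500 = $197,500, so the highest qualifying income is $182,100 + $197,500 = $379,600.

$379,600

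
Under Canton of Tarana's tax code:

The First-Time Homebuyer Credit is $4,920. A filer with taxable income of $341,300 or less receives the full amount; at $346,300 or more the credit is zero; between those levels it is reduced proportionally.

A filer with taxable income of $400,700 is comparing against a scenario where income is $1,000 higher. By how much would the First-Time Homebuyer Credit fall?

At $400,700 — $400,700 is at or above $346,300, so the credit is $0.
At $401,700 — $401,700 is at or above $346,300, so the credit is $0.
Lost: $0 − $0 = $0.

$0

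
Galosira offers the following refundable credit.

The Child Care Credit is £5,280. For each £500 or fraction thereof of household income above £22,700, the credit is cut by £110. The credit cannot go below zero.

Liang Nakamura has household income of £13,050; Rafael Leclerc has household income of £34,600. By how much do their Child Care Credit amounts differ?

£2,640

Liang (£13,050): Child Care Credit: £13,050 is at or below the £22,700 threshold, so the full £5,280 applies.
Rafael (£34,600): Child Care Credit: income exceeds £22,700 by £11,900, which is 24 full-or-partial £500 increments; reduction = 24 × £110 = £2,640, leaving £2,640.
Difference: |£5,280 − £2,640| = £2,640.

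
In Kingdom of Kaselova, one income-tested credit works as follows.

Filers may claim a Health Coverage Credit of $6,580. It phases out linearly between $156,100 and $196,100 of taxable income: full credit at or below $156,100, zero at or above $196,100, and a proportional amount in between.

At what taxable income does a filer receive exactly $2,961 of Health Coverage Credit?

$2,961 is 2,961/6,580 of the full $6,580, so 3,619/6,580 of the $40,000 range has been used: income = $156,100 + $40,000 × 3,619/6,580 = $178,100.

$178,100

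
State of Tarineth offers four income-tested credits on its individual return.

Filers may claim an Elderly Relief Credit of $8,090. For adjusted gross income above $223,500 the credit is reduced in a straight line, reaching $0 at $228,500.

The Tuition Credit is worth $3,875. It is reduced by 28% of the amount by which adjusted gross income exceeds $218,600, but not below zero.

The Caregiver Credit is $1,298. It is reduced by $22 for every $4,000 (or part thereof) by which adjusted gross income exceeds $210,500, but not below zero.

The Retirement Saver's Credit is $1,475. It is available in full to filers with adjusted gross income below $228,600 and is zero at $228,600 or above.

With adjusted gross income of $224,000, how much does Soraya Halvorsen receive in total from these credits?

Elderly Relief Credit: $224,000 is $500 into a $5,000 phase-out range, leaving 4,500/5,000 of the credit: $8,090 × 4,500/5,000 = $7,281.
Tuition Credit: 28% of the $5,400 excess over $218,600 is $1,512; credit = $3,875 − $1,512 = $2,363.
Caregiver Credit: income exceeds $210,500 by $13,500, which is 4 full-or-partial $4,000 increments; reduction = 4 × $22 = $88, leaving $1,210.
Retirement Saver's Credit: $224,000 is below the $228,600 cutoff, so the full $1,475 applies.
Total: $7,281 + $2,363 + $1,210 + $1,475 = $12,329.

$12,329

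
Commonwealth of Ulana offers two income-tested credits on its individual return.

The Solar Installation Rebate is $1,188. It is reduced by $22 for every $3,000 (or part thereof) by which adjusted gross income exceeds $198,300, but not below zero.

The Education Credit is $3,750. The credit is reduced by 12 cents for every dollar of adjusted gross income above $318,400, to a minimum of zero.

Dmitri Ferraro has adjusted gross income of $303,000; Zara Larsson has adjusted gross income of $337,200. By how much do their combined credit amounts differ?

Dmitri ($303,000): Solar Installation Rebate: income exceeds $198,300 by $104,700, which is 35 full-or-partial $3,000 increments; reduction = 35 × $22 = $770, leaving $418. Education Credit: $303,000 is at or below the $318,400 threshold, so the full $3,750 applies. total $418 + $3,750 = $4,168
Zara ($337,200): Solar Installation Rebate: income exceeds $198,300 by $138,900, which is 47 full-or-partial $3,000 increments; reduction = 47 × $22 = $1,034, leaving $154. Education Credit: 12% of the $18,800 excess over $318,400 is $2,256; credit = $3,750 − $2,256 = $1,494. total $154 + $1,494 = $1,648
Difference: |$4,168 − $1,648| = $2,520.

$2,520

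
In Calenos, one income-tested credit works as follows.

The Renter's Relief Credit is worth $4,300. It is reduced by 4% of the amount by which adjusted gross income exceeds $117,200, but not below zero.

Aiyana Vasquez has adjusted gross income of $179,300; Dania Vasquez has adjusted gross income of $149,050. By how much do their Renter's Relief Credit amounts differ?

Aiyana ($179,300): Renter's Relief Credit: 4% of the $62,100 excess over $117,200 is $2,484; credit = $4,300 − $2,484 = $1,816.
Dania ($149,050): Renter's Relief Credit: 4% of the $31,850 excess over $117,200 is $1,274; credit = $4,300 − $1,274 = $3,026.
Difference: |$1,816 − $3,026| = $1,210.

$1,210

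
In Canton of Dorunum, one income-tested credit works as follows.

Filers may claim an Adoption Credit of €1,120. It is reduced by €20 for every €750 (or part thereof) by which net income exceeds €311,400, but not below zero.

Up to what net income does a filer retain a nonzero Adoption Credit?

After 55 increments the reduction is 55 × €20 = €1,100, leaving €20; one more increment wipes it out. Increment 55 ends at excess 55 × €750 = €41,250, so the highest qualifying income is €311,400 + €41,250 = €352,650.

€352,650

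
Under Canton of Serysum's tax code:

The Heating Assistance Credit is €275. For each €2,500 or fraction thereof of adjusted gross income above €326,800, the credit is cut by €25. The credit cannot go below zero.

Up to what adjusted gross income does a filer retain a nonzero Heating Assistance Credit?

After 10 increments the reduction is 10 × €25 = €250, leaving €25; one more increment wipes it out. Increment 10 ends at excess 10 × €2,500 = €25,000, so the highest qualifying income is €326,800 + €25,000 = €351,800.

€351,800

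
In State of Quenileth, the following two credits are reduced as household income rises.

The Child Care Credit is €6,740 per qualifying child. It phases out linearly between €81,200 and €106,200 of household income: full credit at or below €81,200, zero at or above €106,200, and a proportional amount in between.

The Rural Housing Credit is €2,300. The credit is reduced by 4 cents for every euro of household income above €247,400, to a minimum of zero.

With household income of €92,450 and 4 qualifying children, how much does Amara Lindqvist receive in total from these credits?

Child Care Credit: base = 4 × €6,740 = €26,960. €92,450 is €11,250 into a €25,000 phase-out range, leaving 13,750/25,000 of the credit: €26,960 × 13,750/25,000 = €14,828.
Rural Housing Credit: €92,450 is at or below the €247,400 threshold, so the full €2,300 applies.
Total: €14,828 + €2,300 = €17,128.

€17,128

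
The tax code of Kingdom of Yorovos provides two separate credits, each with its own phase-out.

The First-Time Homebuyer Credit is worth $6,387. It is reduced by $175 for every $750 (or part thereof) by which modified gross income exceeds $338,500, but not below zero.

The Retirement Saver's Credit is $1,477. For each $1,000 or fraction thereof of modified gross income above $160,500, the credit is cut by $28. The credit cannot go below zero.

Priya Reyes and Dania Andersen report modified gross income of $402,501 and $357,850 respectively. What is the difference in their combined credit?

$1,837

Priya ($402,501): First-Time Homebuyer Credit: income exceeds $338,500 by $64,001 → 86 increments × $175 = $15,050 ≥ base, so the credit is $0. Retirement Saver's Credit: income exceeds $160,500 by $242,001 → 243 increments × $28 = $6,804 ≥ base, so the credit is $0. total $0 + $0 = $0
Dania ($357,850): First-Time Homebuyer Credit: income exceeds $338,500 by $19,350, which is 26 full-or-partial $750 increments; reduction = 26 × $175 = $4,550, leaving $1,837. Retirement Saver's Credit: income exceeds $160,500 by $197,350 → 198 increments × $28 = $5,544 ≥ base, so the credit is $0. total $1,837 + $0 = $1,837
Difference: |$0 − $1,837| = $1,837.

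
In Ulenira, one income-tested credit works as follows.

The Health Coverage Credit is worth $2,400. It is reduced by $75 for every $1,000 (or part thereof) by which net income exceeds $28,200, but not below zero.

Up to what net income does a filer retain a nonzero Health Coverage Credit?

$59,200

After 31 increments the reduction is 31 × $75 = $2,325, leaving $75; one more increment wipes it out. Increment 31 ends at excess 31 × $1,000 = $31,000, so the highest qualifying income is $28,200 + $31,000 = $59,200.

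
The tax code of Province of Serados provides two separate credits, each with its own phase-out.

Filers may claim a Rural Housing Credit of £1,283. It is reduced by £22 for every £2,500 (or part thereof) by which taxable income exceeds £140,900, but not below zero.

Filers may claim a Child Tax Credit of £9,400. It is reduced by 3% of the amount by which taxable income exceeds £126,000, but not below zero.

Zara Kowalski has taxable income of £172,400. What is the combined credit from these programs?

Rural Housing Credit: income exceeds £140,900 by £31,500, which is 13 full-or-partial £2,500 increments; reduction = 13 × £22 = £286, leaving £997.
Child Tax Credit: 3% of the £46,400 excess over £126,000 is £1,392; credit = £9,400 − £1,392 = £8,008.
Total: £997 + £8,008 = £9,005.

£9,005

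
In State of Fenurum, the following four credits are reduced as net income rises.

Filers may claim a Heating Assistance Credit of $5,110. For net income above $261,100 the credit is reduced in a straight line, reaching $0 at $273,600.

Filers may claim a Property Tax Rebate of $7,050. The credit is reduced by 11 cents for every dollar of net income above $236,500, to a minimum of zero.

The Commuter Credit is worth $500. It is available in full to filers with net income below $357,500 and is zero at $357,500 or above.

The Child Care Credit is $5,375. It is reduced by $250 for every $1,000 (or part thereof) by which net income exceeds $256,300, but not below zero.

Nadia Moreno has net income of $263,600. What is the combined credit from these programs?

$12,032

Heating Assistance Credit: $263,600 is $2,500 into a $12,500 phase-out range, leaving 10,000/12,500 of the credit: $5,110 × 10,000/12,500 = $4,088.
Property Tax Rebate: 11% of the $27,100 excess over $236,500 is $2,981; credit = $7,050 − $2,981 = $4,069.
Commuter Credit: $263,600 is below the $357,500 cutoff, so the full $500 applies.
Child Care Credit: income exceeds $256,300 by $7,300, which is 8 full-or-partial $1,000 increments; reduction = 8 × $250 = $2,000, leaving $3,375.
Total: $4,088 + $4,069 + $500 + $3,375 = $12,032.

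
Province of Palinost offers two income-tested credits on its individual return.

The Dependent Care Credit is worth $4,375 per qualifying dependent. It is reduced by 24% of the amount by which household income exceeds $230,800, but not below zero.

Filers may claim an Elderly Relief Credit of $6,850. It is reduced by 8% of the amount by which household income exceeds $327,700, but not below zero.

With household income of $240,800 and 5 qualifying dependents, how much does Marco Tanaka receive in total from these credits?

Dependent Care Credit: base = 5 × $4,375 = $21,875. 24% of the $10,000 excess over $230,800 is $2,400; credit = $21,875 − $2,400 = $19,475.
Elderly Relief Credit: $240,800 is at or below the $327,700 threshold, so the full $6,850 applies.
Total: $19,475 + $6,850 = $26,325.

$26,325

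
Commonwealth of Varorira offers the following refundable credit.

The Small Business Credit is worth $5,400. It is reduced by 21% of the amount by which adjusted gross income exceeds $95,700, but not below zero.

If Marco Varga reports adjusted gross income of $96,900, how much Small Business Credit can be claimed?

Small Business Credit: 21% of the $1,200 excess over $95,700 is $252; credit = $5,400 − $252 = $5,148.

$5,148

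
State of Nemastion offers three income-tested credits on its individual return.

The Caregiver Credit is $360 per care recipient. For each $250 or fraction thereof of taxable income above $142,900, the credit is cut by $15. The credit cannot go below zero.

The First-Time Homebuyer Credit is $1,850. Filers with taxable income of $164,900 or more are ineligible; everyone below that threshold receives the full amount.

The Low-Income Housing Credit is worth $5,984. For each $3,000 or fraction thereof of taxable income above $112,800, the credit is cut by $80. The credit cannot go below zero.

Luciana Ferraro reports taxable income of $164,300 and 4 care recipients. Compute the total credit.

Caregiver Credit: base = 4 × $360 = $1,440. income exceeds $142,900 by $21,400, which is 86 full-or-partial $250 increments; reduction = 86 × $15 = $1,290, leaving $150.
First-Time Homebuyer Credit: $164,300 is below the $164,900 cutoff, so the full $1,850 applies.
Low-Income Housing Credit: income exceeds $112,800 by $51,500, which is 18 full-or-partial $3,000 increments; reduction = 18 × $80 = $1,440, leaving $4,544.
Total: $150 + $1,850 + $4,544 = $6,544.

$6,544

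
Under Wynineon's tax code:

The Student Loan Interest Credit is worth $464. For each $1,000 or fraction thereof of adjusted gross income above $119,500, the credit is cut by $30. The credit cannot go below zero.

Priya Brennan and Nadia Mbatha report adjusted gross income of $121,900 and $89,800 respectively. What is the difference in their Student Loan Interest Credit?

$90

Priya ($121,900): Student Loan Interest Credit: income exceeds $119,500 by $2,400, which is 3 full-or-partial $1,000 increments; reduction = 3 × $30 = $90, leaving $374.
Nadia ($89,800): Student Loan Interest Credit: $89,800 is at or below the $119,500 threshold, so the full $464 applies.
Difference: |$374 − $464| = $90.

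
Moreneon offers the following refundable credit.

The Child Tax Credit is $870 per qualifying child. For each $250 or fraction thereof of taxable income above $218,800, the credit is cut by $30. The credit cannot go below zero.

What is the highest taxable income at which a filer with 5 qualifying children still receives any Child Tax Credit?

Full credit = 5 × $870 = $4,350.
After 144 increments the reduction is 144 × $30 = $4,320, leaving $30; one more increment wipes it out. Increment 144 ends at excess 144 × $250 = $36,000, so the highest qualifying income is $218,800 + $36,000 = $254,800.

$254,800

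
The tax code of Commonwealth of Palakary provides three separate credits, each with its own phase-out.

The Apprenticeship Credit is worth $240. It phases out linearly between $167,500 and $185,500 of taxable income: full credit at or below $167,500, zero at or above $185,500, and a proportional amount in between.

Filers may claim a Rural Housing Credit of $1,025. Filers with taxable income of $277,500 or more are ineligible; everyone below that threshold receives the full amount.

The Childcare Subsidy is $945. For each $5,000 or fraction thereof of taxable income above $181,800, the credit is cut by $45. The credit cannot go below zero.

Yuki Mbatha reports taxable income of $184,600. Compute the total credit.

$1,937

Apprenticeship Credit: $184,600 is $17,100 into a $18,000 phase-out range, leaving 900/18,000 of the credit: $240 × 900/18,000 = $12.
Rural Housing Credit: $184,600 is below the $277,500 cutoff, so the full $1,025 applies.
Childcare Subsidy: income exceeds $181,800 by $2,800, which is 1 full-or-partial $5,000 increment; reduction = 1 × $45 = $45, leaving $900.
Total: $12 + $1,025 + $900 = $1,937.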